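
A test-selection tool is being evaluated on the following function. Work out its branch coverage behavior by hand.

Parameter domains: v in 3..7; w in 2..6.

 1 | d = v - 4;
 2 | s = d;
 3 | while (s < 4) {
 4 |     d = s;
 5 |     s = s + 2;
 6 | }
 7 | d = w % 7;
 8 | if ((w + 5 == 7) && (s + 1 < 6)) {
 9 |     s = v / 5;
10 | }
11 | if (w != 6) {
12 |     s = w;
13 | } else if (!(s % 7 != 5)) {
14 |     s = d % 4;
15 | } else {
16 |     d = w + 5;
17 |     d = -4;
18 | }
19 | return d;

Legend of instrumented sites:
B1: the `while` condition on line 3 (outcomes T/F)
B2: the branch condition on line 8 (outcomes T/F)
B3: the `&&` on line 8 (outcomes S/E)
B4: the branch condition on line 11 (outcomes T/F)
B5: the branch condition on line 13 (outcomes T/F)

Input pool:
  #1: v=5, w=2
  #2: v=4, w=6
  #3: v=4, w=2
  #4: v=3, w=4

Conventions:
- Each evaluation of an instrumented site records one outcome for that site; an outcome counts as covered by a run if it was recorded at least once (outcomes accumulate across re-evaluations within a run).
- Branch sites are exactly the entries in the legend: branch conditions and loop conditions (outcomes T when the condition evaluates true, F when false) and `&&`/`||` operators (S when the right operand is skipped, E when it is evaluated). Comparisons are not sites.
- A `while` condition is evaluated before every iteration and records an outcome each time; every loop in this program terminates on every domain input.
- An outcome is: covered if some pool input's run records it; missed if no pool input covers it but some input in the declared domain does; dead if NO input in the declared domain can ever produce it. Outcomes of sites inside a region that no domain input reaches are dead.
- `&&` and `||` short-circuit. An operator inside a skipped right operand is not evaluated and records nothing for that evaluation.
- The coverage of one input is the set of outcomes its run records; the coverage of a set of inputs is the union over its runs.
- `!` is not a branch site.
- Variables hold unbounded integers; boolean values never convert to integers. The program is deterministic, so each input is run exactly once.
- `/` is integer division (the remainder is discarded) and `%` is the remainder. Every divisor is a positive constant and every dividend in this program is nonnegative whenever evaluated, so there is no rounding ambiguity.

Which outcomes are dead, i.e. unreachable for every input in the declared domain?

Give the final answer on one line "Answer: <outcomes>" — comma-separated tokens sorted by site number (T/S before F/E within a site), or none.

exhaustive pass over the 25-input domain:
  reachable outcomes have witnesses, e.g. B1=T (e.g. v=3, w=2), B1=F (e.g. v=3, w=2), B2=T (e.g. v=4, w=2), B2=F (e.g. v=3, w=2)

Answer: none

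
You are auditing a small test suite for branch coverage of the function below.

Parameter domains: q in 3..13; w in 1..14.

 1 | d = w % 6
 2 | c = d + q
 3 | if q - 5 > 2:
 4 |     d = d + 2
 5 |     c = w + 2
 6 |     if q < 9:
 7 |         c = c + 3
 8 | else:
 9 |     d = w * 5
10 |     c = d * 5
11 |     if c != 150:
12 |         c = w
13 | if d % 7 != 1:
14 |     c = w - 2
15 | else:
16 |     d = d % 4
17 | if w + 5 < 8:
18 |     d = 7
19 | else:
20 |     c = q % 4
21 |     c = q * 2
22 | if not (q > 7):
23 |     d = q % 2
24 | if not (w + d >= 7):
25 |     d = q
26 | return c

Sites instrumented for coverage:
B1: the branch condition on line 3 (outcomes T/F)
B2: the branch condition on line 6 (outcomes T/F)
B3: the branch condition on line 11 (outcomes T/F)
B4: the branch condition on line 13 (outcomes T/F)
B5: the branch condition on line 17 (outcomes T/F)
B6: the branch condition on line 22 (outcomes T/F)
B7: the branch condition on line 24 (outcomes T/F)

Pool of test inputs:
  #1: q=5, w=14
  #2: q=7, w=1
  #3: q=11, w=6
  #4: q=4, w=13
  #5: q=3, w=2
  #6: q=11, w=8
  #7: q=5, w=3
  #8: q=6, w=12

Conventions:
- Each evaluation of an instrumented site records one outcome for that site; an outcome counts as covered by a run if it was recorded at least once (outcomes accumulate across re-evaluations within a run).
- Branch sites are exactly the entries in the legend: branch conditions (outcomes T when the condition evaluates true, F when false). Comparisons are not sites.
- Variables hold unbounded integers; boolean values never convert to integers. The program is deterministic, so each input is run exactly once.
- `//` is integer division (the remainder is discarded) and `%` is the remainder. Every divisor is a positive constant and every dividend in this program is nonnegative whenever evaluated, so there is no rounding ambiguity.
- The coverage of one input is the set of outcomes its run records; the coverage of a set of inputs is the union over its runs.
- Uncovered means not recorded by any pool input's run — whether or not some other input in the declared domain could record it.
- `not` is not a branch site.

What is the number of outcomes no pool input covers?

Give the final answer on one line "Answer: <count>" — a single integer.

run #1 (q=5, w=14) records B1=F, B3=T, B4=T, B5=F, B6=T, B7=F
run #2 (q=7, w=1) records B1=F, B3=T, B4=T, B5=T, B6=T, B7=T
run #3 (q=11, w=6) records B1=T, B2=F, B4=T, B5=F, B6=F, B7=F
run #4 (q=4, w=13) records B1=F, B3=T, B4=T, B5=F, B6=T, B7=F
run #5 (q=3, w=2) records B1=F, B3=T, B4=T, B5=T, B6=T, B7=T
run #6 (q=11, w=8) records B1=T, B2=F, B4=T, B5=F, B6=F, B7=F
run #7 (q=5, w=3) records B1=F, B3=T, B4=F, B5=F, B6=T, B7=T
run #8 (q=6, w=12) records B1=F, B3=T, B4=T, B5=F, B6=T, B7=F
union over the pool: B1=T, B1=F, B2=F, B3=T, B4=T, B4=F, B5=T, B5=F, B6=T, B6=F, B7=T, B7=F
uncovered (2 of 14): B2=T, B3=F

Answer: 2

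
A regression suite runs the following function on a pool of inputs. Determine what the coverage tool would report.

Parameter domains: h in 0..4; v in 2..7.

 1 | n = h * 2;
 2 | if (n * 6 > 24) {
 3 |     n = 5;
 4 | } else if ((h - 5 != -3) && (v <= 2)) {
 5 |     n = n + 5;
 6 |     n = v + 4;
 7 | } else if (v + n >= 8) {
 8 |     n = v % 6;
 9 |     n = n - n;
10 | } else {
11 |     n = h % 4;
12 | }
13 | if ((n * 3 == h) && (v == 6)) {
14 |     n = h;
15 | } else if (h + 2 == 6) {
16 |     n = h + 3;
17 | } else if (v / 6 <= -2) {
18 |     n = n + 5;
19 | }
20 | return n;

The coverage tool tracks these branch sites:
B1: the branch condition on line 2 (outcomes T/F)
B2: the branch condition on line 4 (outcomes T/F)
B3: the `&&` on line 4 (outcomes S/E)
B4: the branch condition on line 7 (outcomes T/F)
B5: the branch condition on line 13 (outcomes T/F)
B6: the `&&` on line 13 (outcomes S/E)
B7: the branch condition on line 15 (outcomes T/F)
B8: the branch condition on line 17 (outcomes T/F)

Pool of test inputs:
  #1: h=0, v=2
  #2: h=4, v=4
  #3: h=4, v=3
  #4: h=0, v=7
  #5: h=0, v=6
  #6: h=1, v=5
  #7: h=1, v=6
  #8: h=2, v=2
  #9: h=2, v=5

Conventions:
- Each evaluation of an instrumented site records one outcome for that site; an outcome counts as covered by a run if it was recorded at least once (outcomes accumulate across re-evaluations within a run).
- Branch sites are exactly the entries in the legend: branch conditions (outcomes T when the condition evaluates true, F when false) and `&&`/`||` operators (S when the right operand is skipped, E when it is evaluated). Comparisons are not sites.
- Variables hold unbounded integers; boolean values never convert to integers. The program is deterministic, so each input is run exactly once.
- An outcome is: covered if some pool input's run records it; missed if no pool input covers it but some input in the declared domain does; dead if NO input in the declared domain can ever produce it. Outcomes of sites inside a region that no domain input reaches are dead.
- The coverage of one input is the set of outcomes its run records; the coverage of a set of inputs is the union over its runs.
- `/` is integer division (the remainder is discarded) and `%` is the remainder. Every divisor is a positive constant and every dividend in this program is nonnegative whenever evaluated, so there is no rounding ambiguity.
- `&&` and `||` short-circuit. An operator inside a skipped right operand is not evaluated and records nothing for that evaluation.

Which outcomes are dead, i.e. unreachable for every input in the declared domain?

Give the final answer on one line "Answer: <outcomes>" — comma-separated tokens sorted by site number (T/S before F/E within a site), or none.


running all 30 domain inputs and tallying outcomes:
  B8=T: unreachable across the whole domain -> dead
  reachable outcomes have witnesses, e.g. B1=T (e.g. h=3, v=2), B1=F (e.g. h=0, v=2), B2=T (e.g. h=0, v=2), B2=F (e.g. h=0, v=3)
Answer: B8=T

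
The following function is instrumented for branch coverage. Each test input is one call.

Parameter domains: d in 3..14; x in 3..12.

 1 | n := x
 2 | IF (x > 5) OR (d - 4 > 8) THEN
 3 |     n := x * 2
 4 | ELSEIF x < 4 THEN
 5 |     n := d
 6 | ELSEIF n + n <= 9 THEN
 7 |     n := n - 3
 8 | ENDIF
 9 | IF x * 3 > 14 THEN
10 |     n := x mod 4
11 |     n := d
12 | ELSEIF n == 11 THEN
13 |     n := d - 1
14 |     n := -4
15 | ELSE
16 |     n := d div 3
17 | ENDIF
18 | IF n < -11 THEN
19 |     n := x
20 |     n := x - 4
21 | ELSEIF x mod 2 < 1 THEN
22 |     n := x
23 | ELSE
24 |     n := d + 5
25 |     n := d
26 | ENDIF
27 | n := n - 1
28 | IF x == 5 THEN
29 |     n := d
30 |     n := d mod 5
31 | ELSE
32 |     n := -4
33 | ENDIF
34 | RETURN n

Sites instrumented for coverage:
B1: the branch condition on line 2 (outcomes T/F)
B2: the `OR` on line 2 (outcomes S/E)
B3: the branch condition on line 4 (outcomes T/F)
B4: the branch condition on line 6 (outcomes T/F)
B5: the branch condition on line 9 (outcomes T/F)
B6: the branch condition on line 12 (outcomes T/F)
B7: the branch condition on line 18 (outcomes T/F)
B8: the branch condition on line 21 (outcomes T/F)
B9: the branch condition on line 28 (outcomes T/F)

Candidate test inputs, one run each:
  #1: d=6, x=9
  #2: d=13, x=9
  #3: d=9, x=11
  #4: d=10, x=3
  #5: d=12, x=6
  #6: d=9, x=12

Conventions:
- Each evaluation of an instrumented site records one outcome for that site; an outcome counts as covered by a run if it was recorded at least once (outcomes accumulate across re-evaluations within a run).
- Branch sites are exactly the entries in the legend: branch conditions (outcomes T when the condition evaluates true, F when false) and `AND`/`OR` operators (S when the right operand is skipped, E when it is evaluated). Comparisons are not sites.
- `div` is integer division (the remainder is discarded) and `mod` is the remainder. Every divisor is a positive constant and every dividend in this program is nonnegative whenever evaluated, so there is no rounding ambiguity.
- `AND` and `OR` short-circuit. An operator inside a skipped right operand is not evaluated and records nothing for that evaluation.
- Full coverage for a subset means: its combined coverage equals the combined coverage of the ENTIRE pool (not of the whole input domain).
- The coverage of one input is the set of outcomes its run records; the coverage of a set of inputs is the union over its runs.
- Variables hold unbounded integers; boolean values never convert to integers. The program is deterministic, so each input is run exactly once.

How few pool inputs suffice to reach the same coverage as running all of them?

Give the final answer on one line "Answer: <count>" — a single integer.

input #1 (d=6, x=9): events B2->S, B1->T, B5->T, B7->F, B8->F, B9->F; covers B1=T, B2=S, B5=T, B7=F, B8=F, B9=F
input #2 (d=13, x=9): events B2->S, B1->T, B5->T, B7->F, B8->F, B9->F; covers B1=T, B2=S, B5=T, B7=F, B8=F, B9=F
input #3 (d=9, x=11): events B2->S, B1->T, B5->T, B7->F, B8->F, B9->F; covers B1=T, B2=S, B5=T, B7=F, B8=F, B9=F
input #4 (d=10, x=3): events B2->E, B1->F, B3->T, B5->F, B6->F, B7->F, B8->F, B9->F; covers B1=F, B2=E, B3=T, B5=F, B6=F, B7=F, B8=F, B9=F
input #5 (d=12, x=6): events B2->S, B1->T, B5->T, B7->F, B8->T, B9->F; covers B1=T, B2=S, B5=T, B7=F, B8=T, B9=F
input #6 (d=9, x=12): events B2->S, B1->T, B5->T, B7->F, B8->T, B9->F; covers B1=T, B2=S, B5=T, B7=F, B8=T, B9=F
the full pool covers 12 outcomes: B1=T, B1=F, B2=S, B2=E, B3=T, B5=T, B5=F, B6=F, B7=F, B8=T, B8=F, B9=F
every size-1 subset falls short of the 12 outcomes (best: 8/12)
at size 2, {4, 5} reaches all 12 outcomes; every lexicographically earlier size-2 subset fails

Answer: 2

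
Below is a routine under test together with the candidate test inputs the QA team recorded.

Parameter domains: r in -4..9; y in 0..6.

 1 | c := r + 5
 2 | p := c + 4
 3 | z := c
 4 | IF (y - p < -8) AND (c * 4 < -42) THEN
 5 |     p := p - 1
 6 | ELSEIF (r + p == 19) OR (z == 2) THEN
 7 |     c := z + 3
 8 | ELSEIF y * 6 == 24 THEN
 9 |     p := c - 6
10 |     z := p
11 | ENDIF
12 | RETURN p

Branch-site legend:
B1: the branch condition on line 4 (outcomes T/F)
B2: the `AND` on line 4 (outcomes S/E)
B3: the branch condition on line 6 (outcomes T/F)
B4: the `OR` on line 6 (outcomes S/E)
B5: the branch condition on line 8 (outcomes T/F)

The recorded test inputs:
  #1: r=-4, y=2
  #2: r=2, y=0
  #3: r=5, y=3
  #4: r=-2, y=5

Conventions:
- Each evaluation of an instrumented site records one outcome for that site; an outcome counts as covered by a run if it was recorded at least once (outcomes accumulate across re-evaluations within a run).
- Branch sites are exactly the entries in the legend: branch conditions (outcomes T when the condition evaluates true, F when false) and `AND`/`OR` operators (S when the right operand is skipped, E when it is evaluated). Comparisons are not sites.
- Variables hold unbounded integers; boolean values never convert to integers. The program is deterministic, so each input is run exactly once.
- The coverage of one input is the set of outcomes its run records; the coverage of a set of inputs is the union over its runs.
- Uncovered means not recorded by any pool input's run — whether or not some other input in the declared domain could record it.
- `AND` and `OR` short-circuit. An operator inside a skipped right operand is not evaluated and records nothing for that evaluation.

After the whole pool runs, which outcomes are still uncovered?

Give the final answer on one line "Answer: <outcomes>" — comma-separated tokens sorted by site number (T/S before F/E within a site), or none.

input #1, r=-4, y=2: events B2->S, B1->F, B4->E, B3->F, B5->F; outcomes B1=F, B2=S, B3=F, B4=E, B5=F
input #2, r=2, y=0: events B2->E, B1->F, B4->E, B3->F, B5->F; outcomes B1=F, B2=E, B3=F, B4=E, B5=F
input #3, r=5, y=3: events B2->E, B1->F, B4->S, B3->T; outcomes B1=F, B2=E, B3=T, B4=S
input #4, r=-2, y=5: events B2->S, B1->F, B4->E, B3->F, B5->F; outcomes B1=F, B2=S, B3=F, B4=E, B5=F
union over the pool: B1=F, B2=S, B2=E, B3=T, B3=F, B4=S, B4=E, B5=F
uncovered (2 of 10): B1=T, B5=T

Answer: B1=T, B5=T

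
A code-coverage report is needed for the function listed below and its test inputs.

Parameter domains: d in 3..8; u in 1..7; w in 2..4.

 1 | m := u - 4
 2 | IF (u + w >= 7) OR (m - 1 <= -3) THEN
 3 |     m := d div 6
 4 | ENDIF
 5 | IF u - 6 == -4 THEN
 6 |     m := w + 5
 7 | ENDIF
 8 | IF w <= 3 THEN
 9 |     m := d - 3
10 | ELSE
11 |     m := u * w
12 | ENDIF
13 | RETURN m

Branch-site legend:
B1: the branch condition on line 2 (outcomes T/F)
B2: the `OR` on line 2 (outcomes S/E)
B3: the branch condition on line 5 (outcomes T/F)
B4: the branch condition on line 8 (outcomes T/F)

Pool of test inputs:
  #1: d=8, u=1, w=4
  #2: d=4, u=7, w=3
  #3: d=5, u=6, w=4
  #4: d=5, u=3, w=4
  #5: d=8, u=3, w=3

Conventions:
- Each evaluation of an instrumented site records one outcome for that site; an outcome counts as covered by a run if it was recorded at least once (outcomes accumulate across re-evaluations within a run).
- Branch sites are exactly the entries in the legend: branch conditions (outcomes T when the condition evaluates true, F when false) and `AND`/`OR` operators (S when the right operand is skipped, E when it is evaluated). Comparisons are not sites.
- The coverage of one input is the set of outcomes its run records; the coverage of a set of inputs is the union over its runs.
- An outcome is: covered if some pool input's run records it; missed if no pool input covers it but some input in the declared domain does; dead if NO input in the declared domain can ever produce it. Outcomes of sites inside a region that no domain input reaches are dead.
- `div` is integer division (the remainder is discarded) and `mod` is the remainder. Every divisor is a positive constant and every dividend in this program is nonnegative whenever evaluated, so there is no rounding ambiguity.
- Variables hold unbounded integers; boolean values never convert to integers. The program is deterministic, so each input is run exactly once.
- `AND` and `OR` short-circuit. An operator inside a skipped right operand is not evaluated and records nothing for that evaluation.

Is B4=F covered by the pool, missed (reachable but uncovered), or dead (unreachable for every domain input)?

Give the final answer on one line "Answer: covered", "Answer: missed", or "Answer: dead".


B4=F is recorded by pool input(s) 1, 3, 4 -> covered
Answer: covered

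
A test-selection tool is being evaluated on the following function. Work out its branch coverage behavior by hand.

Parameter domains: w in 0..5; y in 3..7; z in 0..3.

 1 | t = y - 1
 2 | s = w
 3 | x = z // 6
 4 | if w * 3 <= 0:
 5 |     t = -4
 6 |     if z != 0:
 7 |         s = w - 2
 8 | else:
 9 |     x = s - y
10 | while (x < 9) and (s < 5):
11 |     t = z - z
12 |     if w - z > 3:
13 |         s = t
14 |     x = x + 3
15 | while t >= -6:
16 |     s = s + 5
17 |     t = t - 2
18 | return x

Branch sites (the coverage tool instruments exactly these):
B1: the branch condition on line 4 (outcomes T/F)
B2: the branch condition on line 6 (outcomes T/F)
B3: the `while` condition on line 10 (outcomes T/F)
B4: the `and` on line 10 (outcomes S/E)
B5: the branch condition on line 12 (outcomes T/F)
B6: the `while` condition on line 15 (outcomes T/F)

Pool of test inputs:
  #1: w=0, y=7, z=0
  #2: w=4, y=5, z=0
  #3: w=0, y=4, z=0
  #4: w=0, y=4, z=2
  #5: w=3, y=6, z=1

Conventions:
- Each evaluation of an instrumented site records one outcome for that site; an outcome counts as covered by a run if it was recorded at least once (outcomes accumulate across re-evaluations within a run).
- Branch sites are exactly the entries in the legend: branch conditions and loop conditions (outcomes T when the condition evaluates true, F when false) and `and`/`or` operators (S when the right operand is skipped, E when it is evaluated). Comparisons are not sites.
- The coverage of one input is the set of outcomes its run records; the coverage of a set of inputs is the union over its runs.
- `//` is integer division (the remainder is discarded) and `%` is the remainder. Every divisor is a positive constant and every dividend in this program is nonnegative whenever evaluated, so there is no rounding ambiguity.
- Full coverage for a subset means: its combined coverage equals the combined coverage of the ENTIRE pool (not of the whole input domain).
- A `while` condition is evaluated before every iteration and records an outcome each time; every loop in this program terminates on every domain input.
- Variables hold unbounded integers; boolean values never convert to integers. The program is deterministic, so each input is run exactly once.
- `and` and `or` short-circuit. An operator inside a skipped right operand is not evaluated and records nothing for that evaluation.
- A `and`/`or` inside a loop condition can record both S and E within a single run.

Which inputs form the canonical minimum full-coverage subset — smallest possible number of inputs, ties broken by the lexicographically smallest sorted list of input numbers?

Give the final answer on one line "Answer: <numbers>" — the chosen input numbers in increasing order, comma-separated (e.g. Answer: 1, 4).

input #1, w=0, y=7, z=0: events B1->T, B2->F, B4->E, B3->T, B5->F, B4->E, B3->T, B5->F, B4->E, B3->T, B5->F, B4->S, B3->F, B6->T, ...; outcomes B1=T, B2=F, B3=T, B3=F, B4=S, B4=E, B5=F, B6=T, B6=F
input #2, w=4, y=5, z=0: events B1->F, B4->E, B3->T, B5->T, B4->E, B3->T, B5->T, B4->E, B3->T, B5->T, B4->E, B3->T, B5->T, B4->S, ...; outcomes B1=F, B3=T, B3=F, B4=S, B4=E, B5=T, B6=T, B6=F
input #3, w=0, y=4, z=0: events B1->T, B2->F, B4->E, B3->T, B5->F, B4->E, B3->T, B5->F, B4->E, B3->T, B5->F, B4->S, B3->F, B6->T, ...; outcomes B1=T, B2=F, B3=T, B3=F, B4=S, B4=E, B5=F, B6=T, B6=F
input #4, w=0, y=4, z=2: events B1->T, B2->T, B4->E, B3->T, B5->F, B4->E, B3->T, B5->F, B4->E, B3->T, B5->F, B4->S, B3->F, B6->T, ...; outcomes B1=T, B2=T, B3=T, B3=F, B4=S, B4=E, B5=F, B6=T, B6=F
input #5, w=3, y=6, z=1: events B1->F, B4->E, B3->T, B5->F, B4->E, B3->T, B5->F, B4->E, B3->T, B5->F, B4->E, B3->T, B5->F, B4->S, ...; outcomes B1=F, B3=T, B3=F, B4=S, B4=E, B5=F, B6=T, B6=F
the full pool covers 12 outcomes: B1=T, B1=F, B2=T, B2=F, B3=T, B3=F, B4=S, B4=E, B5=T, B5=F, B6=T, B6=F
checked all size-1 subsets: none covers 12 outcomes (max 9/12)
checked all size-2 subsets: none covers 12 outcomes (max 11/12)
the canonical winner is {1, 2, 4}: size 3, full 12-outcome coverage, earliest index list among size-3 covers

Answer: 1, 2, 4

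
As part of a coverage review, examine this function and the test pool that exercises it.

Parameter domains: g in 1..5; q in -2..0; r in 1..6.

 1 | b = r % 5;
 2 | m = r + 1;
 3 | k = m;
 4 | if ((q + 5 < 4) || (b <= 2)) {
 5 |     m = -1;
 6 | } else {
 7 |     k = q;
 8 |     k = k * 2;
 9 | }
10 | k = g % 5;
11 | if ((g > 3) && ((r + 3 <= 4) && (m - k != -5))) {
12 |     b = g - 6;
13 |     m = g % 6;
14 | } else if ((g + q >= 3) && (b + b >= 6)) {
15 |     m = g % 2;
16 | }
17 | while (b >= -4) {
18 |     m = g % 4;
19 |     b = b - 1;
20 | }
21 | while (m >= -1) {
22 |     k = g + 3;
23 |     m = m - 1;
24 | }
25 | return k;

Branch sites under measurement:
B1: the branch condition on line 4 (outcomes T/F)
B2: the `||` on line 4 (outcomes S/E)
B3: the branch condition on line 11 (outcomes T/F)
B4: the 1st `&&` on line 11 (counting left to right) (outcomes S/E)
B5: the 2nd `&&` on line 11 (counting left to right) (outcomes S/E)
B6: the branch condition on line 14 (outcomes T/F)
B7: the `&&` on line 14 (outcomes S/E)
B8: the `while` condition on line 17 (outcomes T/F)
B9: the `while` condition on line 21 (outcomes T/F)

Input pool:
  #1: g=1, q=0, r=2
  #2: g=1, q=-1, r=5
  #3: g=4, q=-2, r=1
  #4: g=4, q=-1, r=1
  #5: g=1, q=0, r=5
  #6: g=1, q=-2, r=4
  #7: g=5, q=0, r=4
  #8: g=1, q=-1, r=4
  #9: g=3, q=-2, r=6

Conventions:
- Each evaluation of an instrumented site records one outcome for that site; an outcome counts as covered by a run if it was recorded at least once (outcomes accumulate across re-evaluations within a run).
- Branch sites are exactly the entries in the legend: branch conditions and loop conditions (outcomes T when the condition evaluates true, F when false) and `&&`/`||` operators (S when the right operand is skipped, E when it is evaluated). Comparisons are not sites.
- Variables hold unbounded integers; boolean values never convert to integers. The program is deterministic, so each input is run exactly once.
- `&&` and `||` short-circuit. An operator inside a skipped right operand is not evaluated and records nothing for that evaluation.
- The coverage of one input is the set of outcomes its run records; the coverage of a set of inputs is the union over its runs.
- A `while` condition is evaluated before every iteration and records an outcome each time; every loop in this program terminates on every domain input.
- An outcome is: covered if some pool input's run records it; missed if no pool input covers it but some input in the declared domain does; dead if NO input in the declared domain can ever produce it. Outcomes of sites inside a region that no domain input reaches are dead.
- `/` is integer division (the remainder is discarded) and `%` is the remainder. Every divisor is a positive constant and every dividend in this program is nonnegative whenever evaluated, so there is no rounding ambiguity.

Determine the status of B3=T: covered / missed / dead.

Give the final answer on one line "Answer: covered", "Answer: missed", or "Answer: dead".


no pool input records B3=T
but domain input (g=5, q=-2, r=1) does record it -> reachable, so missed
Answer: missed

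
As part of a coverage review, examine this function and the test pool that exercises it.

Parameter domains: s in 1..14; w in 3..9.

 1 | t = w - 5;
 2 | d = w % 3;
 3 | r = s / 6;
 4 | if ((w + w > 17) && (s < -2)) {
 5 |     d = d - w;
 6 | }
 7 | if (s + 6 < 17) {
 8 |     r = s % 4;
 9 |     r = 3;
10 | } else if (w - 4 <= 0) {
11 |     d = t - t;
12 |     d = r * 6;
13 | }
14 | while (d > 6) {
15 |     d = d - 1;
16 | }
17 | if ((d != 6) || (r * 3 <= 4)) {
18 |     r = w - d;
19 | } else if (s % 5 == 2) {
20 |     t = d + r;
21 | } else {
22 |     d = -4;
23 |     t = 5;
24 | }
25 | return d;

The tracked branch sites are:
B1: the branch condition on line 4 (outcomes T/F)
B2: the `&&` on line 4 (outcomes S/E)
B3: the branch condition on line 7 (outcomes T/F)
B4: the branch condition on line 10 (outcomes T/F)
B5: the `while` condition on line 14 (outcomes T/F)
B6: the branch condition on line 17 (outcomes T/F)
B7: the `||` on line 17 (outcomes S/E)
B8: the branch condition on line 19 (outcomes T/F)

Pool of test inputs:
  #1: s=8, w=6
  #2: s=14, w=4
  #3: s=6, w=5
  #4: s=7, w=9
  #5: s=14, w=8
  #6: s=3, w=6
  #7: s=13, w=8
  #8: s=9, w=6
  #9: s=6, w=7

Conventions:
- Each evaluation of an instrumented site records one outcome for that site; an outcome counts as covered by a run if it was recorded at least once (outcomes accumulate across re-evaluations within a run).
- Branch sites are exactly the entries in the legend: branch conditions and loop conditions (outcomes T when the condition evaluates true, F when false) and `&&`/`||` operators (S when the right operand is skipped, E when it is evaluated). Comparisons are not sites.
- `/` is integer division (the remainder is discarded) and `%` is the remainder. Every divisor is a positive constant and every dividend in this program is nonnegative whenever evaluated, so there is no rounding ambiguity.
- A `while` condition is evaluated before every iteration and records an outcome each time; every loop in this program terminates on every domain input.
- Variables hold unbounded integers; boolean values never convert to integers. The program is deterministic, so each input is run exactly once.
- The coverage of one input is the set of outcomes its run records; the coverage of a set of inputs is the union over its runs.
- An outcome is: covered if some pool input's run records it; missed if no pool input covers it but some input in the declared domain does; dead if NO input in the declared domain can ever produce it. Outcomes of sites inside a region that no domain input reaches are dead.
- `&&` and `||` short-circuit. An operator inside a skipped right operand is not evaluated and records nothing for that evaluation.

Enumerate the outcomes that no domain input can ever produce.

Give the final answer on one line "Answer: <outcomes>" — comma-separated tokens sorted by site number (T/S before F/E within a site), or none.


sweeping the full domain (98 inputs) for each outcome:
  B1=T: no domain input ever produces it -> dead
  reachable outcomes have witnesses, e.g. B1=F (e.g. s=1, w=3), B2=S (e.g. s=1, w=3), B2=E (e.g. s=1, w=9), B3=T (e.g. s=1, w=3)
Answer: B1=T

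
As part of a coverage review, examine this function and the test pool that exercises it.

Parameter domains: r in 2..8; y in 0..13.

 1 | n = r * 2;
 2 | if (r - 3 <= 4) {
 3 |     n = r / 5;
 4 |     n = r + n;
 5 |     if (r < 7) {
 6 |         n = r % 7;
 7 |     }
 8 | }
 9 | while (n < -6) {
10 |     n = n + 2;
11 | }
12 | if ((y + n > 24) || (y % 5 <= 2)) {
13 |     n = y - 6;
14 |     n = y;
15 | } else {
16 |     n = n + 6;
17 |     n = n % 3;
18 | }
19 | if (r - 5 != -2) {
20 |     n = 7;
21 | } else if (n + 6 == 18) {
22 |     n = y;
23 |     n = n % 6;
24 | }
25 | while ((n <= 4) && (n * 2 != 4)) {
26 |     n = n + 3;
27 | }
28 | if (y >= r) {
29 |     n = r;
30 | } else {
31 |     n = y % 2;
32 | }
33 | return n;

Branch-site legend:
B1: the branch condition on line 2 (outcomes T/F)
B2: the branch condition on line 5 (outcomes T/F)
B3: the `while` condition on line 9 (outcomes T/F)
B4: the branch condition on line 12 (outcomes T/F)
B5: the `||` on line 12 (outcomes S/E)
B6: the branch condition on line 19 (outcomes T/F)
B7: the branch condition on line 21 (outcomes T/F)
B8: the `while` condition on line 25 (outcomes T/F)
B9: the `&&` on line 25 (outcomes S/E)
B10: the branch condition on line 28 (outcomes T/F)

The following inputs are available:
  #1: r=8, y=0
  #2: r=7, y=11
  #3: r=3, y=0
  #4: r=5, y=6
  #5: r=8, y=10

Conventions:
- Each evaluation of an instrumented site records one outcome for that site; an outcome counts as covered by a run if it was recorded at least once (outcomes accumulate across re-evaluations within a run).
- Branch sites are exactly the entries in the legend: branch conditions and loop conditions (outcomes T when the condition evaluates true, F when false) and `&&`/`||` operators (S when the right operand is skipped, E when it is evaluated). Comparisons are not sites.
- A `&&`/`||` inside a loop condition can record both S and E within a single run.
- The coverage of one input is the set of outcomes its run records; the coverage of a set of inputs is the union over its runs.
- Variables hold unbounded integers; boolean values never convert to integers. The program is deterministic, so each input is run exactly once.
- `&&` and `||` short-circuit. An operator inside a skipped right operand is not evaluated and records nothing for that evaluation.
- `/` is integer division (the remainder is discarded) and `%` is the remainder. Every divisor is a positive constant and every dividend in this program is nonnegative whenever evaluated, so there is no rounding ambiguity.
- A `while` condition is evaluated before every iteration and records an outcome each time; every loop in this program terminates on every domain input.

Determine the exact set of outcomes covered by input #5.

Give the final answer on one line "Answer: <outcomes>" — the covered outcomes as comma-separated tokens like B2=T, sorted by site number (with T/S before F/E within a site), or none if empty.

Tracing the run of input #5 (r=8, y=10):
  B1->F, B3->F, B5->S, B4->T, B6->T, B9->S, B8->F, B10->T
deduplicating events, the covered set is: B1=F, B3=F, B4=T, B5=S, B6=T, B8=F, B9=S, B10=T

Answer: B1=F, B3=F, B4=T, B5=S, B6=T, B8=F, B9=S, B10=T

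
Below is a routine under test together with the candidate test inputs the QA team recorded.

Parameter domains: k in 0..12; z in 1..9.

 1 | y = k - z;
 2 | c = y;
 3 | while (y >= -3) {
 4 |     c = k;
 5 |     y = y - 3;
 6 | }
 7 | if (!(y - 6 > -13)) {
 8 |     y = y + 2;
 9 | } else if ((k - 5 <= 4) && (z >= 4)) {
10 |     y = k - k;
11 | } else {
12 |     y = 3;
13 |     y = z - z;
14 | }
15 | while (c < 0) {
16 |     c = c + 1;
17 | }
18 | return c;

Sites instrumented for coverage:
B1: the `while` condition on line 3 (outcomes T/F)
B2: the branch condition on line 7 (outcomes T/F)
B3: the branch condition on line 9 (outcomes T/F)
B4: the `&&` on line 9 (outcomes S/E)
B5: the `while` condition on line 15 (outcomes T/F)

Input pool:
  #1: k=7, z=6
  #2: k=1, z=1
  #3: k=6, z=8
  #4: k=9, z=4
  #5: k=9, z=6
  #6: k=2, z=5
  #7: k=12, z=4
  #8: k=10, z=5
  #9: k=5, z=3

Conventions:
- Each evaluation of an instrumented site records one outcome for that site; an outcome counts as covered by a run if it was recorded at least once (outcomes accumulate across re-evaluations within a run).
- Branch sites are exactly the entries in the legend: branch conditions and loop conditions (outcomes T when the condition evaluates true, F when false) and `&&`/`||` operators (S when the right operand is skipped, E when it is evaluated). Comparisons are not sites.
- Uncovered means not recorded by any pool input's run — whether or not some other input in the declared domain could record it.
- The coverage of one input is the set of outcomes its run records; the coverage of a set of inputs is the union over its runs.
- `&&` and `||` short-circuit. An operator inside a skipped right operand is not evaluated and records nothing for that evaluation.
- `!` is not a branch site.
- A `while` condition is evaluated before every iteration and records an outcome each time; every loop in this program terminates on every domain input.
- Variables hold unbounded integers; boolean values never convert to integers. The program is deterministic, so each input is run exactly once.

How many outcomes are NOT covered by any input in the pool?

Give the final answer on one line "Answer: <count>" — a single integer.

input #1 (k=7, z=6): events B1->T, B1->T, B1->F, B2->F, B4->E, B3->T, B5->F; covers B1=T, B1=F, B2=F, B3=T, B4=E, B5=F
input #2 (k=1, z=1): events B1->T, B1->T, B1->F, B2->F, B4->E, B3->F, B5->F; covers B1=T, B1=F, B2=F, B3=F, B4=E, B5=F
input #3 (k=6, z=8): events B1->T, B1->F, B2->F, B4->E, B3->T, B5->F; covers B1=T, B1=F, B2=F, B3=T, B4=E, B5=F
input #4 (k=9, z=4): events B1->T, B1->T, B1->T, B1->F, B2->F, B4->E, B3->T, B5->F; covers B1=T, B1=F, B2=F, B3=T, B4=E, B5=F
input #5 (k=9, z=6): events B1->T, B1->T, B1->T, B1->F, B2->F, B4->E, B3->T, B5->F; covers B1=T, B1=F, B2=F, B3=T, B4=E, B5=F
input #6 (k=2, z=5): events B1->T, B1->F, B2->F, B4->E, B3->T, B5->F; covers B1=T, B1=F, B2=F, B3=T, B4=E, B5=F
input #7 (k=12, z=4): events B1->T, B1->T, B1->T, B1->T, B1->F, B2->F, B4->S, B3->F, B5->F; covers B1=T, B1=F, B2=F, B3=F, B4=S, B5=F
input #8 (k=10, z=5): events B1->T, B1->T, B1->T, B1->F, B2->F, B4->S, B3->F, B5->F; covers B1=T, B1=F, B2=F, B3=F, B4=S, B5=F
input #9 (k=5, z=3): events B1->T, B1->T, B1->F, B2->F, B4->E, B3->F, B5->F; covers B1=T, B1=F, B2=F, B3=F, B4=E, B5=F
union over the pool: B1=T, B1=F, B2=F, B3=T, B3=F, B4=S, B4=E, B5=F
uncovered (2 of 10): B2=T, B5=T

Answer: 2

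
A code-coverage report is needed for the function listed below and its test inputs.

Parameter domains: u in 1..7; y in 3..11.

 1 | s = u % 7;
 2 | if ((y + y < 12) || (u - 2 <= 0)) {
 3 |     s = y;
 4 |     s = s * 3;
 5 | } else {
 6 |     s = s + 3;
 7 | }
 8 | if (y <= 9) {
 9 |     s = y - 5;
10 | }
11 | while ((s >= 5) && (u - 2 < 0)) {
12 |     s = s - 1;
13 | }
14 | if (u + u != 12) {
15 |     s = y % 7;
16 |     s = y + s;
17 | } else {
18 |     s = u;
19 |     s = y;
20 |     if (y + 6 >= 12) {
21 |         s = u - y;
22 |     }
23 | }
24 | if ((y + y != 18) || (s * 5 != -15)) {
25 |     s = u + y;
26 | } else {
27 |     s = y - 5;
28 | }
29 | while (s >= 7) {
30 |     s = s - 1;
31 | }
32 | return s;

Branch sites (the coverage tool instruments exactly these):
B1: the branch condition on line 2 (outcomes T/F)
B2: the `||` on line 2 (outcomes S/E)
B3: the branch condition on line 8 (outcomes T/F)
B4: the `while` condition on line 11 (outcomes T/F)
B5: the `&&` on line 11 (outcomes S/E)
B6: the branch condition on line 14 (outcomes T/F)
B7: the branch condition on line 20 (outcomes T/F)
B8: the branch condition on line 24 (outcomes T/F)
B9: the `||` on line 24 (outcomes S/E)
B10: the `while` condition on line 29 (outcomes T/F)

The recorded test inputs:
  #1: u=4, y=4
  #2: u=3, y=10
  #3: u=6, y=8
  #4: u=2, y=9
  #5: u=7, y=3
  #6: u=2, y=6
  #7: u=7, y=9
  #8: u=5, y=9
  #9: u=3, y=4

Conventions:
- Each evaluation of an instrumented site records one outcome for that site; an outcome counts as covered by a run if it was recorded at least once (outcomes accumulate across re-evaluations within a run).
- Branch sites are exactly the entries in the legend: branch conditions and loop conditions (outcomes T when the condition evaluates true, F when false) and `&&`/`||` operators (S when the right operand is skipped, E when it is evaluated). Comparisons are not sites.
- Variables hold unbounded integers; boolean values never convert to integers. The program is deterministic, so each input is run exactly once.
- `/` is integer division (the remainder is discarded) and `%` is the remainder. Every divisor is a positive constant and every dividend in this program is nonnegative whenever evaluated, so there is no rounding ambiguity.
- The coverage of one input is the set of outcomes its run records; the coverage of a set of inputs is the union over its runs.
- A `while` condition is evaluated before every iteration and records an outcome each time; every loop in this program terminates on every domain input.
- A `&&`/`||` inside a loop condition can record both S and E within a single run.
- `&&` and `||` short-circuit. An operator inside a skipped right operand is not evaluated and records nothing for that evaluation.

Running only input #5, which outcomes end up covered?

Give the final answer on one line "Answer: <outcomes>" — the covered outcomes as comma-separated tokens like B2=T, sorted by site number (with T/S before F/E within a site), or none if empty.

Tracing the run of input #5 (u=7, y=3):
  B2->S, B1->T, B3->T, B5->S, B4->F, B6->T, B9->S, B8->T, B10->T, B10->T
  B10->T, B10->T, B10->F
as a set, this run covers: B1=T, B2=S, B3=T, B4=F, B5=S, B6=T, B8=T, B9=S, B10=T, B10=F

Answer: B1=T, B2=S, B3=T, B4=F, B5=S, B6=T, B8=T, B9=S, B10=T, B10=F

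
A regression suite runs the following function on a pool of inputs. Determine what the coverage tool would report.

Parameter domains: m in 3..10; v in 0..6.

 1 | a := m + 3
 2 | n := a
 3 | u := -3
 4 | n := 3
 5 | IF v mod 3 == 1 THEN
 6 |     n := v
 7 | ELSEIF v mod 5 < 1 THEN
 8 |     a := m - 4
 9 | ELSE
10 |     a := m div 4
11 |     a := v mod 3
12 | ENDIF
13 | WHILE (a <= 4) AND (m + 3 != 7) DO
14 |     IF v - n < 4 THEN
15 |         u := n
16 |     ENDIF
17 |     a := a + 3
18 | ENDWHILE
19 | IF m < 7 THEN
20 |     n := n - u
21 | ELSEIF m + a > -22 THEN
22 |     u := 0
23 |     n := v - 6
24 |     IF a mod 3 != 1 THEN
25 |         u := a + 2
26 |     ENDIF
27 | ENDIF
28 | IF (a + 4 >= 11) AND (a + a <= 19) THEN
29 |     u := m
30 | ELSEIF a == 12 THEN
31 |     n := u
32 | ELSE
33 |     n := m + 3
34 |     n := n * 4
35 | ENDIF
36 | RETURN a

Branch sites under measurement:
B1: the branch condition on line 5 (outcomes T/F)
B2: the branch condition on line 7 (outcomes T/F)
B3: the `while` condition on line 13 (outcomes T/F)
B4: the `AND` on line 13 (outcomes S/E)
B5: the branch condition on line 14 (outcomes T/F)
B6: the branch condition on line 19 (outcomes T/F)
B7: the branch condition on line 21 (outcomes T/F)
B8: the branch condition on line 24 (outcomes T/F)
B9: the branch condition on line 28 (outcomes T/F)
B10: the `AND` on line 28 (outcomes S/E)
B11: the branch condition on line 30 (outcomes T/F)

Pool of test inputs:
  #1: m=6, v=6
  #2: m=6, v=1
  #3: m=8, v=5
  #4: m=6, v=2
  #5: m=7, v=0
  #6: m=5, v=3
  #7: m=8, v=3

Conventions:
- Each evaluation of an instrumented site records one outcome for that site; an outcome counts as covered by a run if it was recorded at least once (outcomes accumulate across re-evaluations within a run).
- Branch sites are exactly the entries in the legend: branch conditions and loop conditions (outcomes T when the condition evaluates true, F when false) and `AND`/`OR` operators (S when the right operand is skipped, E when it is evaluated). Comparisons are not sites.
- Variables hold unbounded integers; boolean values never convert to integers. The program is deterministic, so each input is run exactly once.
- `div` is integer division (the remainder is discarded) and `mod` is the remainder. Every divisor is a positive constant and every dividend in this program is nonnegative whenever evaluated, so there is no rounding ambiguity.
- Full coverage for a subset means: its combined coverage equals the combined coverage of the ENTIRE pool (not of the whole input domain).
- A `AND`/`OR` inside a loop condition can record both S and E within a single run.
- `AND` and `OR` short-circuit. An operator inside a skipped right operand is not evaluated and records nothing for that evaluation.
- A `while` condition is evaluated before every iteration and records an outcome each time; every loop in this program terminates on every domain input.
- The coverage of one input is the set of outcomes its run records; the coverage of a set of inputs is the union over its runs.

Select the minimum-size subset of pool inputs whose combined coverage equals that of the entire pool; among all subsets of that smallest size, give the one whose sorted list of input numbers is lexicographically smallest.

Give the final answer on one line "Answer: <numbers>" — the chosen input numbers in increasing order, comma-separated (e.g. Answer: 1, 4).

input #1 (m=6, v=6): events B1->F, B2->F, B4->E, B3->T, B5->T, B4->E, B3->T, B5->T, B4->S, B3->F, B6->T, B10->S, B9->F, B11->F; covers B1=F, B2=F, B3=T, B3=F, B4=S, B4=E, B5=T, B6=T, B9=F, B10=S, B11=F
input #2 (m=6, v=1): events B1->T, B4->S, B3->F, B6->T, B10->E, B9->T; covers B1=T, B3=F, B4=S, B6=T, B9=T, B10=E
input #3 (m=8, v=5): events B1->F, B2->T, B4->E, B3->T, B5->T, B4->S, B3->F, B6->F, B7->T, B8->F, B10->E, B9->T; covers B1=F, B2=T, B3=T, B3=F, B4=S, B4=E, B5=T, B6=F, B7=T, B8=F, B9=T, B10=E
input #4 (m=6, v=2): events B1->F, B2->F, B4->E, B3->T, B5->T, B4->S, B3->F, B6->T, B10->S, B9->F, B11->F; covers B1=F, B2=F, B3=T, B3=F, B4=S, B4=E, B5=T, B6=T, B9=F, B10=S, B11=F
input #5 (m=7, v=0): events B1->F, B2->T, B4->E, B3->T, B5->T, B4->S, B3->F, B6->F, B7->T, B8->T, B10->S, B9->F, B11->F; covers B1=F, B2=T, B3=T, B3=F, B4=S, B4=E, B5=T, B6=F, B7=T, B8=T, B9=F, B10=S, B11=F
input #6 (m=5, v=3): events B1->F, B2->F, B4->E, B3->T, B5->T, B4->E, B3->T, B5->T, B4->S, B3->F, B6->T, B10->S, B9->F, B11->F; covers B1=F, B2=F, B3=T, B3=F, B4=S, B4=E, B5=T, B6=T, B9=F, B10=S, B11=F
input #7 (m=8, v=3): events B1->F, B2->F, B4->E, B3->T, B5->T, B4->E, B3->T, B5->T, B4->S, B3->F, B6->F, B7->T, B8->T, B10->S, ...; covers B1=F, B2=F, B3=T, B3=F, B4=S, B4=E, B5=T, B6=F, B7=T, B8=T, B9=F, B10=S, B11=F
pool-wide coverage (19 outcomes): B1=T, B1=F, B2=T, B2=F, B3=T, B3=F, B4=S, B4=E, B5=T, B6=T, B6=F, B7=T, B8=T, B8=F, B9=T, B9=F, B10=S, B10=E, B11=F
size 1 is not enough: best union over all size-1 subsets is 13/19
size 2 is not enough: best union over all size-2 subsets is 17/19
at size 3, {2, 3, 7} reaches all 19 outcomes; every lexicographically earlier size-3 subset fails

Answer: 2, 3, 7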